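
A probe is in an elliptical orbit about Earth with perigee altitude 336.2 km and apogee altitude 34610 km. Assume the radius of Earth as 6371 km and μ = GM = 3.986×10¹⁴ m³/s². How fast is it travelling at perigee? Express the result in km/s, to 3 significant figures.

r_p = 6371 + 336.2 = 6707.2 km = 6.7072×10⁶ m.
r_a = 6371 + 34610 = 40981 km = 4.0981×10⁷ m.
Semi-major axis a = (r_p + r_a)/2 = 23844 km = 2.384×10⁷ m.
Vis-viva: v² = μ(2/r − 1/a) = 3.986×10¹⁴ × (2.982×10⁻⁷ − 4.194×10⁻⁸) = 1.021×10⁸ m²/s².
v = 10110 m/s = 10.11 km/s.

v ≈ 10.1 km/s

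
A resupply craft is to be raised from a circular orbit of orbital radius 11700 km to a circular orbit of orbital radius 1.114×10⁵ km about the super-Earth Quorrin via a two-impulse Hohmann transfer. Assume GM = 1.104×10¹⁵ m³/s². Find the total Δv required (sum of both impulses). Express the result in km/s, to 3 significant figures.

Δv_total ≈ 5.13 km/s

r₁ = 11700 km = 1.170×10⁷ m.
r₂ = 1.114×10⁵ km = 1.114×10⁸ m.
Transfer ellipse a_t = (r₁ + r₂)/2 = 6.155×10⁷ m.
At r₁: circular v_c1 = √(μ/r₁) = 9714 m/s; transfer-periapsis v_p = √[μ(2/r₁ − 1/a_t)] = 13070 m/s.
Δv₁ = v_p − v_c1 = 3354 m/s.
At r₂: circular v_c2 = √(μ/r₂) = 3148 m/s; transfer-apoapsis v_a = √[μ(2/r₂ − 1/a_t)] = 1373 m/s.
Δv₂ = v_c2 − v_a = 1776 m/s.
Total Δv = Δv₁ + Δv₂ = 5130 m/s = 5.130 km/s.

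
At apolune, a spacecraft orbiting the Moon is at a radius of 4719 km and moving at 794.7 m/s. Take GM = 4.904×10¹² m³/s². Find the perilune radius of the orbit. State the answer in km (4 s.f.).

r_a = 4.719×10⁶ m.
Specific energy ε = v²/2 − μ/r = -7.234×10⁵ J/kg, so a = −μ/(2ε) = 3.389×10⁶ m.
The apsides satisfy r_p + r_a = 2a, so the perilune radius is 2a − r_a = 2.060×10⁶ m = 2059.8 km.

perilune radius ≈ 2060 km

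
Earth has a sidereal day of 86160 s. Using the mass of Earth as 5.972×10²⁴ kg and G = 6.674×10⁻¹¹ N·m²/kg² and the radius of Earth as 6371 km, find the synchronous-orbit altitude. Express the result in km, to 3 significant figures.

h_sync ≈ 35800 km

μ = GM = 6.674×10⁻¹¹ × 5.972×10²⁴ = 3.986×10¹⁴ m³/s².
A synchronous orbit has period T, so by Kepler's third law a = (μT²/4π²)^(1/3).
μT²/4π² = 3.986×10¹⁴ × (8.616×10⁴)² / 39.48 = 7.495×10²² m³.
a = 4.216×10⁷ m = 42162 km.
Altitude h = a − R = 42162 − 6371 = 35791 km.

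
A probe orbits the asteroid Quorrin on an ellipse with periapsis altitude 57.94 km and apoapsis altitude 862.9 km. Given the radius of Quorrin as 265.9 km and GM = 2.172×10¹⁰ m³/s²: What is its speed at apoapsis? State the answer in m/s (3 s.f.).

v ≈ 92.6 m/s

r_p = 265.9 + 57.94 = 323.84 km = 3.2384×10⁵ m.
r_a = 265.9 + 862.9 = 1128.8 km = 1.1288×10⁶ m.
Semi-major axis a = (r_p + r_a)/2 = 726.32 km = 7.263×10⁵ m.
Vis-viva: v² = μ(2/r − 1/a) = 2.172×10¹⁰ × (1.772×10⁻⁶ − 1.377×10⁻⁶) = 8.579×10³ m²/s².
v = 92.62 m/s.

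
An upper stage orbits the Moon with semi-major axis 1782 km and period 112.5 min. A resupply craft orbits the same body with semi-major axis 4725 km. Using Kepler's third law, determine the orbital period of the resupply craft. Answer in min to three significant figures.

T₂ ≈ 486 min

Kepler's third law: T² ∝ a³, so T₂ = T₁ (a₂/a₁)^(3/2).
a₂/a₁ = 2.652, (a₂/a₁)^(3/2) = 4.318.
T₂ = 112.5 × 4.318 = 485.7 min.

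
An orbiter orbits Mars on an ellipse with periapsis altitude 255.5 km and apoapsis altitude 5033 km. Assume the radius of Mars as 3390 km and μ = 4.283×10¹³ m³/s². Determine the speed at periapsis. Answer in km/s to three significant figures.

r_p = 3390 + 255.5 = 3645.5 km = 3.6455×10⁶ m.
r_a = 3390 + 5033 = 8423.0 km = 8.4230×10⁶ m.
Semi-major axis a = (r_p + r_a)/2 = 6034.2 km = 6.034×10⁶ m.
Vis-viva: v² = μ(2/r − 1/a) = 4.283×10¹³ × (5.486×10⁻⁷ − 1.657×10⁻⁷) = 1.640×10⁷ m²/s².
v = 4050 m/s = 4.050 km/s.

v ≈ 4.05 km/s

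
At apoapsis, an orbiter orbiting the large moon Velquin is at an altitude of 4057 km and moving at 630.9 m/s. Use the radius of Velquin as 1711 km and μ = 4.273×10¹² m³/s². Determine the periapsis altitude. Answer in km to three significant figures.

r_a = 1711 + 4057 = 5768.0 km = 5.768×10⁶ m.
Specific energy ε = v²/2 − μ/r = -5.418×10⁵ J/kg, so a = −μ/(2ε) = 3.943×10⁶ m.
The apsides satisfy r_p + r_a = 2a, so the periapsis radius is 2a − r_a = 2.119×10⁶ m = 2118.8 km.
Periapsis altitude = 2118.8 − 1711 = 407.76 km.

periapsis altitude ≈ 408 km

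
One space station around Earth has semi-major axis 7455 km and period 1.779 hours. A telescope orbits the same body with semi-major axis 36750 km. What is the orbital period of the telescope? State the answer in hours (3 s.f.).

Kepler's third law: T² ∝ a³, so T₂ = T₁ (a₂/a₁)^(3/2).
a₂/a₁ = 4.930, (a₂/a₁)^(3/2) = 10.94.
T₂ = 1.779 × 10.94 = 19.47 hours.

T₂ ≈ 19.5 hours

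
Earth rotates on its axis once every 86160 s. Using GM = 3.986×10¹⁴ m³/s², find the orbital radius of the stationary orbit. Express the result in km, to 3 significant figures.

r_sync ≈ 42200 km

A synchronous orbit has period T, so by Kepler's third law a = (μT²/4π²)^(1/3).
μT²/4π² = 3.986×10¹⁴ × (8.616×10⁴)² / 39.48 = 7.495×10²² m³.
a = 4.216×10⁷ m = 42163 km.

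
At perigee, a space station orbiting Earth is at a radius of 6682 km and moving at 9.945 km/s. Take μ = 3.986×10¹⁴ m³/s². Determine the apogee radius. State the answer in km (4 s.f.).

apogee radius ≈ 32390 km

r_p = 6.682×10⁶ m.
Specific energy ε = v²/2 − μ/r = -1.020×10⁷ J/kg, so a = −μ/(2ε) = 1.954×10⁷ m.
The apsides satisfy r_p + r_a = 2a, so the apogee radius is 2a − r_p = 3.239×10⁷ m = 32392 km.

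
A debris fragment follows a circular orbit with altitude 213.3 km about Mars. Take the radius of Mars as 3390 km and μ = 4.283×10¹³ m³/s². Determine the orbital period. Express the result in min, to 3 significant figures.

r = 3390 + 213.3 = 3603.3 km = 3.6033×10⁶ m.
Kepler's third law: T = 2π√(r³/μ) = 2π√((3.603×10⁶)³ / 4.283×10¹³).
r³/μ = 1.092×10⁶ s², so T = 2π × 1.045×10³ = 6.567×10³ s.
Converting: 6.567×10³ s ÷ 60.00 = 109.4 min.

T ≈ 109 min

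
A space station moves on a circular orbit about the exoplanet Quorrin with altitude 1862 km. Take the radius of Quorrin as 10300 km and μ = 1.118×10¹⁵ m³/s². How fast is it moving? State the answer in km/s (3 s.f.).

v ≈ 9.59 km/s

r = 10300 + 1862 = 12162 km = 1.2162×10⁷ m.
For a circular orbit v = √(μ/r) = √(1.118×10¹⁵ / 1.216×10⁷) = √(9.193×10⁷) = 9588 m/s.
That is 9.588 km/s.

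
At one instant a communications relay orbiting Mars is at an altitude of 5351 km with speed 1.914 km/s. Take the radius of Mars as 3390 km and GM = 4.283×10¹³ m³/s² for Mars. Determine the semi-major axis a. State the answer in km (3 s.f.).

r = 3390 + 5351 = 8741.0 km = 8.741×10⁶ m.
Vis-viva rearranged: 1/a = 2/r − v²/μ = 2.288×10⁻⁷ − 8.553×10⁻⁸ = 1.433×10⁻⁷ m⁻¹.
a = 6.980×10⁶ m = 6979.7 km.

a ≈ 6980 km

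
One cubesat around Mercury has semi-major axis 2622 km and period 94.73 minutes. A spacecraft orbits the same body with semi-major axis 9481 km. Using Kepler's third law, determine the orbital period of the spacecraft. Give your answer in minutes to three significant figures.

T₂ ≈ 651 minutes

Kepler's third law: T² ∝ a³, so T₂ = T₁ (a₂/a₁)^(3/2).
a₂/a₁ = 3.616, (a₂/a₁)^(3/2) = 6.876.
T₂ = 94.73 × 6.876 = 651.4 minutes.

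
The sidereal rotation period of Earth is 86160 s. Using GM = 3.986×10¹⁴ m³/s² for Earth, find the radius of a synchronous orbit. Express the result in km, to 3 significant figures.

r_sync ≈ 42200 km

A synchronous orbit has period T, so by Kepler's third law a = (μT²/4π²)^(1/3).
μT²/4π² = 3.986×10¹⁴ × (8.616×10⁴)² / 39.48 = 7.495×10²² m³.
a = 4.216×10⁷ m = 42163 km.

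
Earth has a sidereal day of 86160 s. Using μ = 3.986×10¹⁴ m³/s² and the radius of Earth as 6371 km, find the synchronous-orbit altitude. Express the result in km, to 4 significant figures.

h_sync ≈ 35790 km

A synchronous orbit has period T, so by Kepler's third law a = (μT²/4π²)^(1/3).
μT²/4π² = 3.986×10¹⁴ × (8.616×10⁴)² / 39.48 = 7.495×10²² m³.
a = 4.216×10⁷ m = 42163 km.
Altitude h = a − R = 42163 − 6371 = 35792 km.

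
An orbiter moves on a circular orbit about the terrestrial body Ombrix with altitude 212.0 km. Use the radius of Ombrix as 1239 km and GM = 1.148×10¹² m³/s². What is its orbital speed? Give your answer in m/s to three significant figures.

v ≈ 889 m/s

r = 1239 + 212.0 = 1451.0 km = 1.4510×10⁶ m.
For a circular orbit v = √(μ/r) = √(1.148×10¹² / 1.451×10⁶) = √(7.912×10⁵) = 889.5 m/s.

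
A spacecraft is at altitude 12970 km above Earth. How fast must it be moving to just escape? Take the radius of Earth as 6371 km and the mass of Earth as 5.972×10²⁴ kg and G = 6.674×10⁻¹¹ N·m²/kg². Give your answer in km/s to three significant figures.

v_esc ≈ 6.42 km/s

μ = GM = 6.674×10⁻¹¹ × 5.972×10²⁴ = 3.986×10¹⁴ m³/s².
r = 6371 + 12970 = 19341 km = 1.9341×10⁷ m.
Escape speed v_esc = √(2μ/r) = √(2 × 3.986×10¹⁴ / 1.934×10⁷) = √(4.122×10⁷) = 6420 m/s.
= 6.420 km/s.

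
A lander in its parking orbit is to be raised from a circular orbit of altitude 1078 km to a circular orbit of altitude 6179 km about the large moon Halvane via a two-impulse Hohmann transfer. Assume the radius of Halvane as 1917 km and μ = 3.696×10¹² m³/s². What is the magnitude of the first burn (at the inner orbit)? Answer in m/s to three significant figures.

Δv ≈ 231 m/s

r₁ = 1917 + 1078 = 2995.0 km = 2.9950×10⁶ m.
r₂ = 1917 + 6179 = 8096.0 km = 8.0960×10⁶ m.
Transfer ellipse a_t = (r₁ + r₂)/2 = 5.546×10⁶ m.
At r₁: circular v_c1 = √(μ/r₁) = 1111 m/s; transfer-periapsis v_p = √[μ(2/r₁ − 1/a_t)] = 1342 m/s.
Δv₁ = v_p − v_c1 = 231.4 m/s.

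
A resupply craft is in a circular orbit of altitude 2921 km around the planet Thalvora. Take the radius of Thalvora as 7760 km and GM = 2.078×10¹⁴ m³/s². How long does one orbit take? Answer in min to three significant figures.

r = 7760 + 2921 = 10681 km = 1.0681×10⁷ m.
Kepler's third law: T = 2π√(r³/μ) = 2π√((1.068×10⁷)³ / 2.078×10¹⁴).
r³/μ = 5.864×10⁶ s², so T = 2π × 2.422×10³ = 1.522×10⁴ s.
Converting: 1.522×10⁴ s ÷ 60.00 = 253.6 min.

T ≈ 254 min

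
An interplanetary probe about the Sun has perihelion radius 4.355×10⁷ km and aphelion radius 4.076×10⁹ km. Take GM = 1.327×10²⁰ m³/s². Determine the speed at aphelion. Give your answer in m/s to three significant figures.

v ≈ 830 m/s

Semi-major axis a = (r_p + r_a)/2 = 2.0598×10⁹ km = 2.060×10¹² m.
Vis-viva: v² = μ(2/r − 1/a) = 1.327×10²⁰ × (4.907×10⁻¹³ − 4.855×10⁻¹³) = 6.883×10⁵ m²/s².
v = 829.7 m/s.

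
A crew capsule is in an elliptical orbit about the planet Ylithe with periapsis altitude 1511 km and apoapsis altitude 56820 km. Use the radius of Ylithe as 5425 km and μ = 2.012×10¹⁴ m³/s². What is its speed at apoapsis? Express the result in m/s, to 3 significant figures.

r_p = 5425 + 1511 = 6936.0 km = 6.9360×10⁶ m.
r_a = 5425 + 56820 = 62245 km = 6.2245×10⁷ m.
Semi-major axis a = (r_p + r_a)/2 = 34590 km = 3.459×10⁷ m.
Vis-viva: v² = μ(2/r − 1/a) = 2.012×10¹⁴ × (3.213×10⁻⁸ − 2.891×10⁻⁸) = 6.482×10⁵ m²/s².
v = 805.1 m/s.

v ≈ 805 m/s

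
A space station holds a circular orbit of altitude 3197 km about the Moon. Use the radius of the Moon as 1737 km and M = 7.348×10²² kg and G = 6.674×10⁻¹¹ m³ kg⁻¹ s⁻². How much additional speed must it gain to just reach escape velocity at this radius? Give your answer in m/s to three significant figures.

Δv ≈ 413 m/s

μ = GM = 6.674×10⁻¹¹ × 7.348×10²² = 4.904×10¹² m³/s².
r = 1737 + 3197 = 4934.0 km = 4.9340×10⁶ m.
Circular speed v_c = √(μ/r) = 997.0 m/s.
Escape speed v_esc = √(2μ/r) = √2 × v_c = 1410 m/s.
Δv = v_esc − v_c = 413.0 m/s.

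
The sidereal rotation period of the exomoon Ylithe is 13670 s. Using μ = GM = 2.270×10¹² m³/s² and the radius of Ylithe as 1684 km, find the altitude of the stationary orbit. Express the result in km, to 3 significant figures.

A synchronous orbit has period T, so by Kepler's third law a = (μT²/4π²)^(1/3).
μT²/4π² = 2.270×10¹² × (1.367×10⁴)² / 39.48 = 1.074×10¹⁹ m³.
a = 2.207×10⁶ m = 2206.7 km.
Altitude h = a − R = 2206.7 − 1684 = 522.65 km.

h_sync ≈ 523 km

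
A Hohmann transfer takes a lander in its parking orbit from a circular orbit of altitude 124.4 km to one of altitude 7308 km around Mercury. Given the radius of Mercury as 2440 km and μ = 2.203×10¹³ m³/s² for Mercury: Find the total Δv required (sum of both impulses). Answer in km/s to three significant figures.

r₁ = 2440 + 124.4 = 2564.4 km = 2.5644×10⁶ m.
r₂ = 2440 + 7308 = 9748.0 km = 9.7480×10⁶ m.
Transfer ellipse a_t = (r₁ + r₂)/2 = 6.156×10⁶ m.
At r₁: circular v_c1 = √(μ/r₁) = 2931 m/s; transfer-periherm v_p = √[μ(2/r₁ − 1/a_t)] = 3688 m/s.
Δv₁ = v_p − v_c1 = 757.2 m/s.
At r₂: circular v_c2 = √(μ/r₂) = 1503 m/s; transfer-apoherm v_a = √[μ(2/r₂ − 1/a_t)] = 970.3 m/s.
Δv₂ = v_c2 − v_a = 533.1 m/s.
Total Δv = Δv₁ + Δv₂ = 1290 m/s = 1.290 km/s.

Δv_total ≈ 1.29 km/s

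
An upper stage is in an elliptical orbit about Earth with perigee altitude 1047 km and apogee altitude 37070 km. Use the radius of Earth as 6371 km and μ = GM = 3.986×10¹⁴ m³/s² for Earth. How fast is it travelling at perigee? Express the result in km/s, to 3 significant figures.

r_p = 6371 + 1047 = 7418.0 km = 7.4180×10⁶ m.
r_a = 6371 + 37070 = 43441 km = 4.3441×10⁷ m.
Semi-major axis a = (r_p + r_a)/2 = 25430 km = 2.543×10⁷ m.
Vis-viva: v² = μ(2/r − 1/a) = 3.986×10¹⁴ × (2.696×10⁻⁷ − 3.932×10⁻⁸) = 9.179×10⁷ m²/s².
v = 9581 m/s = 9.581 km/s.

v ≈ 9.58 km/s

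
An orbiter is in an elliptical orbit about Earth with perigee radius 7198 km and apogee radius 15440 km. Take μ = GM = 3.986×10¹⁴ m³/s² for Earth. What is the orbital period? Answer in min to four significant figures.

Semi-major axis a = (r_p + r_a)/2 = (7198.0 + 15440)/2 = 11319 km = 1.132×10⁷ m.
By Kepler's third law T = 2π√(a³/μ) = 2π × 1.907×10³ = 1.198×10⁴ s.
= 199.7 min.

T ≈ 199.7 min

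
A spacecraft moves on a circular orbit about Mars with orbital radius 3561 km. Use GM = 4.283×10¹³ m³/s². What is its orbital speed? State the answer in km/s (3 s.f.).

r = 3561 km = 3.561×10⁶ m.
For a circular orbit v = √(μ/r) = √(4.283×10¹³ / 3.561×10⁶) = √(1.203×10⁷) = 3468 m/s.
That is 3.468 km/s.

v ≈ 3.47 km/s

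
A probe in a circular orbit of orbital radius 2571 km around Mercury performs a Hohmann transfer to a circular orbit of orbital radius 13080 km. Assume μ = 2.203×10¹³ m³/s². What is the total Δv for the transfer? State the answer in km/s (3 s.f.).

r₁ = 2571 km = 2.571×10⁶ m.
r₂ = 13080 km = 1.308×10⁷ m.
Transfer ellipse a_t = (r₁ + r₂)/2 = 7.826×10⁶ m.
At r₁: circular v_c1 = √(μ/r₁) = 2927 m/s; transfer-periherm v_p = √[μ(2/r₁ − 1/a_t)] = 3784 m/s.
Δv₁ = v_p − v_c1 = 857.2 m/s.
At r₂: circular v_c2 = √(μ/r₂) = 1298 m/s; transfer-apoherm v_a = √[μ(2/r₂ − 1/a_t)] = 743.9 m/s.
Δv₂ = v_c2 − v_a = 553.9 m/s.
Total Δv = Δv₁ + Δv₂ = 1411 m/s = 1.411 km/s.

Δv_total ≈ 1.41 km/s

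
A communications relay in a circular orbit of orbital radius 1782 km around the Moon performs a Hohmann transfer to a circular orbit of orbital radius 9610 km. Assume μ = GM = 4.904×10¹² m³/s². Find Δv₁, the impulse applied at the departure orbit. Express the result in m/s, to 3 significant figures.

Δv ≈ 496 m/s

r₁ = 1782 km = 1.782×10⁶ m.
r₂ = 9610 km = 9.610×10⁶ m.
Transfer ellipse a_t = (r₁ + r₂)/2 = 5.696×10⁶ m.
At r₁: circular v_c1 = √(μ/r₁) = 1659 m/s; transfer-perilune v_p = √[μ(2/r₁ − 1/a_t)] = 2155 m/s.
Δv₁ = v_p − v_c1 = 495.9 m/s.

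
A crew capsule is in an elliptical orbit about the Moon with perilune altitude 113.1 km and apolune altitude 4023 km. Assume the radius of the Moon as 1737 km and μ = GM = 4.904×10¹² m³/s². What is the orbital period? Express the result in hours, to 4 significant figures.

r_p = 1737 + 113.1 = 1850.1 km = 1.8501×10⁶ m.
r_a = 1737 + 4023 = 5760.0 km = 5.7600×10⁶ m.
Semi-major axis a = (r_p + r_a)/2 = (1850.1 + 5760.0)/2 = 3805.1 km = 3.805×10⁶ m.
By Kepler's third law T = 2π√(a³/μ) = 2π × 3.352×10³ = 2.106×10⁴ s.
= 5.850 hours.

T ≈ 5.850 hours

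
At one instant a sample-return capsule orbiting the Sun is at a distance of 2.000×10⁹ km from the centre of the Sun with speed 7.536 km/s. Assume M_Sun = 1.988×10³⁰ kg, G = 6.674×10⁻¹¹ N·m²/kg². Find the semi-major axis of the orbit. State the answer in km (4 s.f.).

μ = GM = 6.674×10⁻¹¹ × 1.988×10³⁰ = 1.327×10²⁰ m³/s².
r = 2.000×10¹² m.
Specific orbital energy ε = v²/2 − μ/r = (7536)²/2 − 1.327×10²⁰/2.000×10¹² = -3.794×10⁷ J/kg.
Since ε = −μ/(2a), a = −μ/(2ε) = 1.748×10¹² m = 1.7484×10⁹ km.

a ≈ 1.748×10⁹ km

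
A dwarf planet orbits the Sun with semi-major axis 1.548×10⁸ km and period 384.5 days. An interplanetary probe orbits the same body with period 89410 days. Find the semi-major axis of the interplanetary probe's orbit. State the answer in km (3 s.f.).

Kepler's third law: a³ ∝ T², so a₂ = a₁ (T₂/T₁)^(2/3).
T₂/T₁ = 232.5, (T₂/T₁)^(2/3) = 37.81.
a₂ = 1.548×10⁸ × 37.81 = 5.854×10⁹ km.

a₂ ≈ 5.85×10⁹ km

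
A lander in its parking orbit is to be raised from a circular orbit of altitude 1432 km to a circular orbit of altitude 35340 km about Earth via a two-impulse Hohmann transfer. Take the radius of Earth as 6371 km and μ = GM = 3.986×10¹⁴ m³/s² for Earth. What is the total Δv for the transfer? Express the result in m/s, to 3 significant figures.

Δv_total ≈ 3490 m/s

r₁ = 6371 + 1432 = 7803.0 km = 7.8030×10⁶ m.
r₂ = 6371 + 35340 = 41711 km = 4.1711×10⁷ m.
Transfer ellipse a_t = (r₁ + r₂)/2 = 2.476×10⁷ m.
At r₁: circular v_c1 = √(μ/r₁) = 7147 m/s; transfer-perigee v_p = √[μ(2/r₁ − 1/a_t)] = 9277 m/s.
Δv₁ = v_p − v_c1 = 2130 m/s.
At r₂: circular v_c2 = √(μ/r₂) = 3091 m/s; transfer-apogee v_a = √[μ(2/r₂ − 1/a_t)] = 1736 m/s.
Δv₂ = v_c2 − v_a = 1356 m/s.
Total Δv = Δv₁ + Δv₂ = 3486 m/s.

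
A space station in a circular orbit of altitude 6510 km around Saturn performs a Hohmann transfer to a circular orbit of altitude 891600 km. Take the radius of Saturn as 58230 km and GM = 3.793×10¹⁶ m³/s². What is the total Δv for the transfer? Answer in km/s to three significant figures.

Δv_total ≈ 13.0 km/s

r₁ = 58230 + 6510 = 64740 km = 6.4740×10⁷ m.
r₂ = 58230 + 891600 = 949830 km = 9.4983×10⁸ m.
Transfer ellipse a_t = (r₁ + r₂)/2 = 5.073×10⁸ m.
At r₁: circular v_c1 = √(μ/r₁) = 24200 m/s; transfer-perikrone v_p = √[μ(2/r₁ − 1/a_t)] = 33120 m/s.
Δv₁ = v_p − v_c1 = 8916 m/s.
At r₂: circular v_c2 = √(μ/r₂) = 6319 m/s; transfer-apokrone v_a = √[μ(2/r₂ − 1/a_t)] = 2258 m/s.
Δv₂ = v_c2 − v_a = 4062 m/s.
Total Δv = Δv₁ + Δv₂ = 12980 m/s = 12.98 km/s.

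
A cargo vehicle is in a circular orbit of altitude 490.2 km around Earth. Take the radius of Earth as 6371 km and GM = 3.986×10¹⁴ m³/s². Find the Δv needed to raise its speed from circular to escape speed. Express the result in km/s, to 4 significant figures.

r = 6371 + 490.2 = 6861.2 km = 6.8612×10⁶ m.
Circular speed v_c = √(μ/r) = 7622 m/s.
Escape speed v_esc = √(2μ/r) = √2 × v_c = 10780 m/s.
Δv = v_esc − v_c = 3157 m/s = 3.157 km/s.

Δv ≈ 3.157 km/s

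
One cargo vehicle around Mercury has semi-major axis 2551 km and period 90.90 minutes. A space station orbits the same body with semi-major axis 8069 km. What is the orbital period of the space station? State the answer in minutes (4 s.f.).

T₂ ≈ 511.4 minutes

Kepler's third law: T² ∝ a³, so T₂ = T₁ (a₂/a₁)^(3/2).
a₂/a₁ = 3.163, (a₂/a₁)^(3/2) = 5.626.
T₂ = 90.90 × 5.626 = 511.4 minutes.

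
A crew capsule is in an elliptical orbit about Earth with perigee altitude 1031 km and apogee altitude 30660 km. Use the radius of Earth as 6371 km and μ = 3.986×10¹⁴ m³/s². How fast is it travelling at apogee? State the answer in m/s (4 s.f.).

v ≈ 1894 m/s

r_p = 6371 + 1031 = 7402.0 km = 7.4020×10⁶ m.
r_a = 6371 + 30660 = 37031 km = 3.7031×10⁷ m.
Semi-major axis a = (r_p + r_a)/2 = 22216 km = 2.222×10⁷ m.
Vis-viva: v² = μ(2/r − 1/a) = 3.986×10¹⁴ × (5.401×10⁻⁸ − 4.501×10⁻⁸) = 3.586×10⁶ m²/s².
v = 1894 m/s.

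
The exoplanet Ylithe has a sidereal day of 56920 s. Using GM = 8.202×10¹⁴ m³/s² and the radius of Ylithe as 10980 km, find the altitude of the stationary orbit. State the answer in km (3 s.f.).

A synchronous orbit has period T, so by Kepler's third law a = (μT²/4π²)^(1/3).
μT²/4π² = 8.202×10¹⁴ × (5.692×10⁴)² / 39.48 = 6.731×10²² m³.
a = 4.068×10⁷ m = 40678 km.
Altitude h = a − R = 40678 − 10980 = 29698 km.

h_sync ≈ 29700 km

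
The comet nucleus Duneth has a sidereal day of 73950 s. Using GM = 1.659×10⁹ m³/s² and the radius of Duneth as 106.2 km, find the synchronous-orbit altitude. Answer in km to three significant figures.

A synchronous orbit has period T, so by Kepler's third law a = (μT²/4π²)^(1/3).
μT²/4π² = 1.659×10⁹ × (7.395×10⁴)² / 39.48 = 2.298×10¹⁷ m³.
a = 6.125×10⁵ m = 612.52 km.
Altitude h = a − R = 612.52 − 106.2 = 506.32 km.

h_sync ≈ 506 km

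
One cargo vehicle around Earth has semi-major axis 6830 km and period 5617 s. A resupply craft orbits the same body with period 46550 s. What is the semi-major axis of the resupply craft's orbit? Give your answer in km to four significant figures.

a₂ ≈ 27970 km

Kepler's third law: a³ ∝ T², so a₂ = a₁ (T₂/T₁)^(2/3).
T₂/T₁ = 8.287, (T₂/T₁)^(2/3) = 4.095.
a₂ = 6830 × 4.095 = 27970 km.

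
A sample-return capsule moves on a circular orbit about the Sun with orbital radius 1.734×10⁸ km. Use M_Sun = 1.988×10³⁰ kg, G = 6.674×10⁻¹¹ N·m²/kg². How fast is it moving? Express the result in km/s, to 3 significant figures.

v ≈ 27.7 km/s

μ = GM = 6.674×10⁻¹¹ × 1.988×10³⁰ = 1.327×10²⁰ m³/s².
r = 1.734×10⁸ km = 1.734×10¹¹ m.
For a circular orbit v = √(μ/r) = √(1.327×10²⁰ / 1.734×10¹¹) = √(7.652×10⁸) = 27660 m/s.
That is 27.66 km/s.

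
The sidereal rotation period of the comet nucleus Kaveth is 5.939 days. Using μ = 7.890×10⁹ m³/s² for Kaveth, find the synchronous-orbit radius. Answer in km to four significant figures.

T = 5.939 days = 5.131×10⁵ s.
A synchronous orbit has period T, so by Kepler's third law a = (μT²/4π²)^(1/3).
μT²/4π² = 7.890×10⁹ × (5.131×10⁵)² / 39.48 = 5.262×10¹⁹ m³.
a = 3.747×10⁶ m = 3747.3 km.

r_sync ≈ 3747 km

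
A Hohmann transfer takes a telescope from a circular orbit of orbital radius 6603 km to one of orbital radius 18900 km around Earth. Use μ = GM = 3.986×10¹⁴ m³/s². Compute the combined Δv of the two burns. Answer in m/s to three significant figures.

Δv_total ≈ 2980 m/s

r₁ = 6603 km = 6.603×10⁶ m.
r₂ = 18900 km = 1.890×10⁷ m.
Transfer ellipse a_t = (r₁ + r₂)/2 = 1.275×10⁷ m.
At r₁: circular v_c1 = √(μ/r₁) = 7770 m/s; transfer-perigee v_p = √[μ(2/r₁ − 1/a_t)] = 9459 m/s.
Δv₁ = v_p − v_c1 = 1689 m/s.
At r₂: circular v_c2 = √(μ/r₂) = 4592 m/s; transfer-apogee v_a = √[μ(2/r₂ − 1/a_t)] = 3305 m/s.
Δv₂ = v_c2 − v_a = 1288 m/s.
Total Δv = Δv₁ + Δv₂ = 2977 m/s.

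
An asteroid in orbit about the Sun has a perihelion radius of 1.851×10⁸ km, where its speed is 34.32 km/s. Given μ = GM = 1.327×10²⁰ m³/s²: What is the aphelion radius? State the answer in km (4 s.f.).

r_p = 1.851×10¹¹ m.
Specific energy ε = v²/2 − μ/r = -1.280×10⁸ J/kg, so a = −μ/(2ε) = 5.184×10¹¹ m.
The apsides satisfy r_p + r_a = 2a, so the aphelion radius is 2a − r_p = 8.518×10¹¹ m = 8.5179×10⁸ km.

aphelion radius ≈ 8.518×10⁸ km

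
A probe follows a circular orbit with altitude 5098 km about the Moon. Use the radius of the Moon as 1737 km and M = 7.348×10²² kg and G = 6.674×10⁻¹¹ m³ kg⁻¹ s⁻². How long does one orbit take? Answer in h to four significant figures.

T ≈ 14.08 h

μ = GM = 6.674×10⁻¹¹ × 7.348×10²² = 4.904×10¹² m³/s².
r = 1737 + 5098 = 6835.0 km = 6.8350×10⁶ m.
Kepler's third law: T = 2π√(r³/μ) = 2π√((6.835×10⁶)³ / 4.904×10¹²).
r³/μ = 6.511×10⁷ s², so T = 2π × 8.069×10³ = 5.070×10⁴ s.
Converting: 5.070×10⁴ s ÷ 3600 = 14.08 h.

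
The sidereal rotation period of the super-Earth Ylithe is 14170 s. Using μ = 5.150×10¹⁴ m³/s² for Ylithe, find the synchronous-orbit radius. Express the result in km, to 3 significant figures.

r_sync ≈ 13800 km

A synchronous orbit has period T, so by Kepler's third law a = (μT²/4π²)^(1/3).
μT²/4π² = 5.150×10¹⁴ × (1.417×10⁴)² / 39.48 = 2.619×10²¹ m³.
a = 1.378×10⁷ m = 13785 km.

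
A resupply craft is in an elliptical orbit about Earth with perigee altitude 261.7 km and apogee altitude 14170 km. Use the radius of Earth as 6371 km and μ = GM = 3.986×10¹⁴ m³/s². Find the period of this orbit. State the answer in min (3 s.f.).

T ≈ 263 min

r_p = 6371 + 261.7 = 6632.7 km = 6.6327×10⁶ m.
r_a = 6371 + 14170 = 20541 km = 2.0541×10⁷ m.
Semi-major axis a = (r_p + r_a)/2 = (6632.7 + 20541)/2 = 13587 km = 1.359×10⁷ m.
By Kepler's third law T = 2π√(a³/μ) = 2π × 2.508×10³ = 1.576×10⁴ s.
= 262.7 min.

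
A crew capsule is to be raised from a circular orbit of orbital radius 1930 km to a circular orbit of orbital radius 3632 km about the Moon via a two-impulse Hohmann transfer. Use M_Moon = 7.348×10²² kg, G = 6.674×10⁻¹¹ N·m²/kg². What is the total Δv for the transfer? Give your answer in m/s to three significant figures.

Δv_total ≈ 422 m/s

μ = GM = 6.674×10⁻¹¹ × 7.348×10²² = 4.904×10¹² m³/s².
r₁ = 1930 km = 1.930×10⁶ m.
r₂ = 3632 km = 3.632×10⁶ m.
Transfer ellipse a_t = (r₁ + r₂)/2 = 2.781×10⁶ m.
At r₁: circular v_c1 = √(μ/r₁) = 1594 m/s; transfer-perilune v_p = √[μ(2/r₁ − 1/a_t)] = 1822 m/s.
Δv₁ = v_p − v_c1 = 227.6 m/s.
At r₂: circular v_c2 = √(μ/r₂) = 1162 m/s; transfer-apolune v_a = √[μ(2/r₂ − 1/a_t)] = 968.0 m/s.
Δv₂ = v_c2 − v_a = 194.0 m/s.
Total Δv = Δv₁ + Δv₂ = 421.6 m/s.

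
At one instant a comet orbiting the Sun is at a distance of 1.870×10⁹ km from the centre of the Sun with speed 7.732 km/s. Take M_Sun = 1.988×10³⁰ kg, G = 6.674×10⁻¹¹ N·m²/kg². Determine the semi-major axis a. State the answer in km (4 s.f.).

μ = GM = 6.674×10⁻¹¹ × 1.988×10³⁰ = 1.327×10²⁰ m³/s².
r = 1.870×10¹² m.
Vis-viva rearranged: 1/a = 2/r − v²/μ = 1.070×10⁻¹² − 4.506×10⁻¹³ = 6.189×10⁻¹³ m⁻¹.
a = 1.616×10¹² m = 1.6157×10⁹ km.

a ≈ 1.616×10⁹ km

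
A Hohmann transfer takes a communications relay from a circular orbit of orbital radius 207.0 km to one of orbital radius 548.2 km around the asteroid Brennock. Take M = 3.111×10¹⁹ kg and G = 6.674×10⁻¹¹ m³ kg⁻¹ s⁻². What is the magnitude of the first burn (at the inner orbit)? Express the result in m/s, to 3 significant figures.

μ = GM = 6.674×10⁻¹¹ × 3.111×10¹⁹ = 2.076×10⁹ m³/s².
r₁ = 207.0 km = 2.070×10⁵ m.
r₂ = 548.2 km = 5.482×10⁵ m.
Transfer ellipse a_t = (r₁ + r₂)/2 = 3.776×10⁵ m.
At r₁: circular v_c1 = √(μ/r₁) = 100.2 m/s; transfer-periapsis v_p = √[μ(2/r₁ − 1/a_t)] = 120.7 m/s.
Δv₁ = v_p − v_c1 = 20.52 m/s.

Δv ≈ 20.5 m/s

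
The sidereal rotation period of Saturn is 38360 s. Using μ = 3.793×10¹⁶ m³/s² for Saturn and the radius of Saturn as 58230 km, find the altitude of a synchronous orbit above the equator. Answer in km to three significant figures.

A synchronous orbit has period T, so by Kepler's third law a = (μT²/4π²)^(1/3).
μT²/4π² = 3.793×10¹⁶ × (3.836×10⁴)² / 39.48 = 1.414×10²⁴ m³.
a = 1.122×10⁸ m = 1.1223×10⁵ km.
Altitude h = a − R = 1.1223×10⁵ − 58230 = 54005 km.

h_sync ≈ 54000 km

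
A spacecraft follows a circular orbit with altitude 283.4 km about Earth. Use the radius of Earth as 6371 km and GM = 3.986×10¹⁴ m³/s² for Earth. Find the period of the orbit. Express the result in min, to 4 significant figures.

T ≈ 90.04 min

r = 6371 + 283.4 = 6654.4 km = 6.6544×10⁶ m.
Kepler's third law: T = 2π√(r³/μ) = 2π√((6.654×10⁶)³ / 3.986×10¹⁴).
r³/μ = 7.392×10⁵ s², so T = 2π × 8.598×10² = 5.402×10³ s.
Converting: 5.402×10³ s ÷ 60.00 = 90.04 min.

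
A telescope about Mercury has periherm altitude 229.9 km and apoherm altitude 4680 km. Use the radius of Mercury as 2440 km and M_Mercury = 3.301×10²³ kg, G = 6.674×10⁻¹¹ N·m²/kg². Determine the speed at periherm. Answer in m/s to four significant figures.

v ≈ 3464 m/s

μ = GM = 6.674×10⁻¹¹ × 3.301×10²³ = 2.203×10¹³ m³/s².
r_p = 2440 + 229.9 = 2669.9 km = 2.6699×10⁶ m.
r_a = 2440 + 4680 = 7120.0 km = 7.1200×10⁶ m.
Semi-major axis a = (r_p + r_a)/2 = 4894.9 km = 4.895×10⁶ m.
Vis-viva: v² = μ(2/r − 1/a) = 2.203×10¹³ × (7.491×10⁻⁷ − 2.043×10⁻⁷) = 1.200×10⁷ m²/s².
v = 3464 m/s.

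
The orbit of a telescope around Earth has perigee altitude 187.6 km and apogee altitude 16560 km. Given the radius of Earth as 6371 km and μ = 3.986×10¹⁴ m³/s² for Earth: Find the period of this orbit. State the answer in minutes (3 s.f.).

T ≈ 297 minutes

r_p = 6371 + 187.6 = 6558.6 km = 6.5586×10⁶ m.
r_a = 6371 + 16560 = 22931 km = 2.2931×10⁷ m.
Semi-major axis a = (r_p + r_a)/2 = (6558.6 + 22931)/2 = 14745 km = 1.474×10⁷ m.
By Kepler's third law T = 2π√(a³/μ) = 2π × 2.836×10³ = 1.782×10⁴ s.
= 297.0 minutes.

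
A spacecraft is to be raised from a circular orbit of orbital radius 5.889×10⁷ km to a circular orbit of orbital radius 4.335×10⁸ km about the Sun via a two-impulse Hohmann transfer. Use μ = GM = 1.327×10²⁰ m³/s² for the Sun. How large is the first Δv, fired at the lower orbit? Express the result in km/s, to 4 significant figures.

Δv ≈ 15.52 km/s

r₁ = 5.889×10⁷ km = 5.889×10¹⁰ m.
r₂ = 4.335×10⁸ km = 4.335×10¹¹ m.
Transfer ellipse a_t = (r₁ + r₂)/2 = 2.462×10¹¹ m.
At r₁: circular v_c1 = √(μ/r₁) = 47470 m/s; transfer-perihelion v_p = √[μ(2/r₁ − 1/a_t)] = 62990 m/s.
Δv₁ = v_p − v_c1 = 15520 m/s.
= 15.52 km/s.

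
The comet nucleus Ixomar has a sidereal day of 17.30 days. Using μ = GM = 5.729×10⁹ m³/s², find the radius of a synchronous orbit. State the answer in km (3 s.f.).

T = 17.30 days = 1.495×10⁶ s.
A synchronous orbit has period T, so by Kepler's third law a = (μT²/4π²)^(1/3).
μT²/4π² = 5.729×10⁹ × (1.495×10⁶)² / 39.48 = 3.242×10²⁰ m³.
a = 6.870×10⁶ m = 6869.8 km.

r_sync ≈ 6870 km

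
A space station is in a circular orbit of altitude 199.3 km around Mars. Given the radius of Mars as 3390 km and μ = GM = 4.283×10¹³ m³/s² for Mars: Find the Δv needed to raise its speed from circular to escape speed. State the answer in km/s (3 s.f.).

Δv ≈ 1.43 km/s

r = 3390 + 199.3 = 3589.3 km = 3.5893×10⁶ m.
Circular speed v_c = √(μ/r) = 3454 m/s.
Escape speed v_esc = √(2μ/r) = √2 × v_c = 4885 m/s.
Δv = v_esc − v_c = 1431 m/s = 1.431 km/s.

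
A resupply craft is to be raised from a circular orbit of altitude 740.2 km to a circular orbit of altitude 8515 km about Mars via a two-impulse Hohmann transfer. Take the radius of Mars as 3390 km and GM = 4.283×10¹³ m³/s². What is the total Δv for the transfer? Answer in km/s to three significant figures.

Δv_total ≈ 1.24 km/s

r₁ = 3390 + 740.2 = 4130.2 km = 4.1302×10⁶ m.
r₂ = 3390 + 8515 = 11905 km = 1.1905×10⁷ m.
Transfer ellipse a_t = (r₁ + r₂)/2 = 8.018×10⁶ m.
At r₁: circular v_c1 = √(μ/r₁) = 3220 m/s; transfer-periapsis v_p = √[μ(2/r₁ − 1/a_t)] = 3924 m/s.
Δv₁ = v_p − v_c1 = 703.8 m/s.
At r₂: circular v_c2 = √(μ/r₂) = 1897 m/s; transfer-apoapsis v_a = √[μ(2/r₂ − 1/a_t)] = 1361 m/s.
Δv₂ = v_c2 − v_a = 535.4 m/s.
Total Δv = Δv₁ + Δv₂ = 1239 m/s = 1.239 km/s.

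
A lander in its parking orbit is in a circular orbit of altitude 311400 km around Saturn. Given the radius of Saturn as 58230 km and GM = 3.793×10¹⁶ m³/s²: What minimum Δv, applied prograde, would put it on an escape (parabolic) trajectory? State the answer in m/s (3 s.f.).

Δv ≈ 4200 m/s

r = 58230 + 311400 = 369630 km = 3.6963×10⁸ m.
Circular speed v_c = √(μ/r) = 10130 m/s.
Escape speed v_esc = √(2μ/r) = √2 × v_c = 14330 m/s.
Δv = v_esc − v_c = 4196 m/s.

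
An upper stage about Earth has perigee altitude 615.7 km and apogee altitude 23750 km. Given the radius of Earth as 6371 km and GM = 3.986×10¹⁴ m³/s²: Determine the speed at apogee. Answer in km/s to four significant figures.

v ≈ 2.232 km/s

r_p = 6371 + 615.7 = 6986.7 km = 6.9867×10⁶ m.
r_a = 6371 + 23750 = 30121 km = 3.0121×10⁷ m.
Semi-major axis a = (r_p + r_a)/2 = 18554 km = 1.855×10⁷ m.
Vis-viva: v² = μ(2/r − 1/a) = 3.986×10¹⁴ × (6.640×10⁻⁸ − 5.390×10⁻⁸) = 4.983×10⁶ m²/s².
v = 2232 m/s = 2.232 km/s.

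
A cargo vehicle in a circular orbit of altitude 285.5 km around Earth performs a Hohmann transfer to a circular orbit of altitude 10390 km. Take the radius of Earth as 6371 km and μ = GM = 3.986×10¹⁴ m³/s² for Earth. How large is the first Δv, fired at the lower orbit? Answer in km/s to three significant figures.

Δv ≈ 1.52 km/s

r₁ = 6371 + 285.5 = 6656.5 km = 6.6565×10⁶ m.
r₂ = 6371 + 10390 = 16761 km = 1.6761×10⁷ m.
Transfer ellipse a_t = (r₁ + r₂)/2 = 1.171×10⁷ m.
At r₁: circular v_c1 = √(μ/r₁) = 7738 m/s; transfer-perigee v_p = √[μ(2/r₁ − 1/a_t)] = 9258 m/s.
Δv₁ = v_p − v_c1 = 1520 m/s.
= 1.520 km/s.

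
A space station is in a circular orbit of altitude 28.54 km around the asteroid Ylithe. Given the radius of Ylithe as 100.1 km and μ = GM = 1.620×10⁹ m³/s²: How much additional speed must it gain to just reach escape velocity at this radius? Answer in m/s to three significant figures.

r = 100.1 + 28.54 = 128.64 km = 1.2864×10⁵ m.
Circular speed v_c = √(μ/r) = 112.2 m/s.
Escape speed v_esc = √(2μ/r) = √2 × v_c = 158.7 m/s.
Δv = v_esc − v_c = 46.48 m/s.

Δv ≈ 46.5 m/s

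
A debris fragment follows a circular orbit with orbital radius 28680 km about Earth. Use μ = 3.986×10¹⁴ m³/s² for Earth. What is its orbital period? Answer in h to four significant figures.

r = 28680 km = 2.868×10⁷ m.
Kepler's third law: T = 2π√(r³/μ) = 2π√((2.868×10⁷)³ / 3.986×10¹⁴).
r³/μ = 5.918×10⁷ s², so T = 2π × 7.693×10³ = 4.834×10⁴ s.
Converting: 4.834×10⁴ s ÷ 3600 = 13.43 h.

T ≈ 13.43 h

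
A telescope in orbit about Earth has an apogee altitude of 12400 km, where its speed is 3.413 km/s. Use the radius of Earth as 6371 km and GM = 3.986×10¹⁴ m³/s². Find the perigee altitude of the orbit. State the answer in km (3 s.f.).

perigee altitude ≈ 723 km

r_a = 6371 + 12400 = 18771 km = 1.877×10⁷ m.
Specific energy ε = v²/2 − μ/r = -1.541×10⁷ J/kg, so a = −μ/(2ε) = 1.293×10⁷ m.
The apsides satisfy r_p + r_a = 2a, so the perigee radius is 2a − r_a = 7.094×10⁶ m = 7094.3 km.
Perigee altitude = 7094.3 − 6371 = 723.32 km.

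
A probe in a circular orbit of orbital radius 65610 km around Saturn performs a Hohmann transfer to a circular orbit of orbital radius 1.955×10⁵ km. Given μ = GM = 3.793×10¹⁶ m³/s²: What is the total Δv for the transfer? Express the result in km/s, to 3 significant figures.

Δv_total ≈ 9.43 km/s

r₁ = 65610 km = 6.561×10⁷ m.
r₂ = 1.955×10⁵ km = 1.955×10⁸ m.
Transfer ellipse a_t = (r₁ + r₂)/2 = 1.306×10⁸ m.
At r₁: circular v_c1 = √(μ/r₁) = 24040 m/s; transfer-perikrone v_p = √[μ(2/r₁ − 1/a_t)] = 29420 m/s.
Δv₁ = v_p − v_c1 = 5379 m/s.
At r₂: circular v_c2 = √(μ/r₂) = 13930 m/s; transfer-apokrone v_a = √[μ(2/r₂ − 1/a_t)] = 9874 m/s.
Δv₂ = v_c2 − v_a = 4055 m/s.
Total Δv = Δv₁ + Δv₂ = 9433 m/s = 9.433 km/s.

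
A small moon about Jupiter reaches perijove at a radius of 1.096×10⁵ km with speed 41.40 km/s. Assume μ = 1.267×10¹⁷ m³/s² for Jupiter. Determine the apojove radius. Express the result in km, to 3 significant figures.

r_p = 1.096×10⁸ m.
Specific energy ε = v²/2 − μ/r = -2.990×10⁸ J/kg, so a = −μ/(2ε) = 2.118×10⁸ m.
The apsides satisfy r_p + r_a = 2a, so the apojove radius is 2a − r_p = 3.141×10⁸ m = 3.1409×10⁵ km.

apojove radius ≈ 3.14×10⁵ km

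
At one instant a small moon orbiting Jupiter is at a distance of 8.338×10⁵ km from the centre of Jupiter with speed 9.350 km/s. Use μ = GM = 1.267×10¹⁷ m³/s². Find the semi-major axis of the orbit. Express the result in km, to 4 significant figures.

r = 8.338×10⁸ m.
Vis-viva rearranged: 1/a = 2/r − v²/μ = 2.399×10⁻⁹ − 6.900×10⁻¹⁰ = 1.709×10⁻⁹ m⁻¹.
a = 5.853×10⁸ m = 5.8525×10⁵ km.

a ≈ 5.853×10⁵ km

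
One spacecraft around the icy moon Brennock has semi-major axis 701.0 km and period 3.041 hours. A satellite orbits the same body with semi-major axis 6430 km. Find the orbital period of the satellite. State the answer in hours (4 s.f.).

Kepler's third law: T² ∝ a³, so T₂ = T₁ (a₂/a₁)^(3/2).
a₂/a₁ = 9.173, (a₂/a₁)^(3/2) = 27.78.
T₂ = 3.041 × 27.78 = 84.48 hours.

T₂ ≈ 84.48 hours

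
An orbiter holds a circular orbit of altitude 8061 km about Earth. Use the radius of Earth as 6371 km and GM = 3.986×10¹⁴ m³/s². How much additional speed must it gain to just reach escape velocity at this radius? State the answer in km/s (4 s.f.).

r = 6371 + 8061 = 14432 km = 1.4432×10⁷ m.
Circular speed v_c = √(μ/r) = 5255 m/s.
Escape speed v_esc = √(2μ/r) = √2 × v_c = 7432 m/s.
Δv = v_esc − v_c = 2177 m/s = 2.177 km/s.

Δv ≈ 2.177 km/s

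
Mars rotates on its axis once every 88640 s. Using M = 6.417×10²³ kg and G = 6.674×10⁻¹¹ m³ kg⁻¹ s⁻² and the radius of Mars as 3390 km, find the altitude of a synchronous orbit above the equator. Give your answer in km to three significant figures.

h_sync ≈ 17000 km

μ = GM = 6.674×10⁻¹¹ × 6.417×10²³ = 4.283×10¹³ m³/s².
A synchronous orbit has period T, so by Kepler's third law a = (μT²/4π²)^(1/3).
μT²/4π² = 4.283×10¹³ × (8.864×10⁴)² / 39.48 = 8.524×10²¹ m³.
a = 2.043×10⁷ m = 20427 km.
Altitude h = a − R = 20427 − 3390 = 17037 km.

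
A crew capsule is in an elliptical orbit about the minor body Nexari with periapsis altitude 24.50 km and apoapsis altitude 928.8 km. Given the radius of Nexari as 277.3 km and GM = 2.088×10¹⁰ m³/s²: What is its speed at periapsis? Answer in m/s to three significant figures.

r_p = 277.3 + 24.50 = 301.80 km = 3.0180×10⁵ m.
r_a = 277.3 + 928.8 = 1206.1 km = 1.2061×10⁶ m.
Semi-major axis a = (r_p + r_a)/2 = 753.95 km = 7.539×10⁵ m.
Vis-viva: v² = μ(2/r − 1/a) = 2.088×10¹⁰ × (6.627×10⁻⁶ − 1.326×10⁻⁶) = 1.107×10⁵ m²/s².
v = 332.7 m/s.

v ≈ 333 m/s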